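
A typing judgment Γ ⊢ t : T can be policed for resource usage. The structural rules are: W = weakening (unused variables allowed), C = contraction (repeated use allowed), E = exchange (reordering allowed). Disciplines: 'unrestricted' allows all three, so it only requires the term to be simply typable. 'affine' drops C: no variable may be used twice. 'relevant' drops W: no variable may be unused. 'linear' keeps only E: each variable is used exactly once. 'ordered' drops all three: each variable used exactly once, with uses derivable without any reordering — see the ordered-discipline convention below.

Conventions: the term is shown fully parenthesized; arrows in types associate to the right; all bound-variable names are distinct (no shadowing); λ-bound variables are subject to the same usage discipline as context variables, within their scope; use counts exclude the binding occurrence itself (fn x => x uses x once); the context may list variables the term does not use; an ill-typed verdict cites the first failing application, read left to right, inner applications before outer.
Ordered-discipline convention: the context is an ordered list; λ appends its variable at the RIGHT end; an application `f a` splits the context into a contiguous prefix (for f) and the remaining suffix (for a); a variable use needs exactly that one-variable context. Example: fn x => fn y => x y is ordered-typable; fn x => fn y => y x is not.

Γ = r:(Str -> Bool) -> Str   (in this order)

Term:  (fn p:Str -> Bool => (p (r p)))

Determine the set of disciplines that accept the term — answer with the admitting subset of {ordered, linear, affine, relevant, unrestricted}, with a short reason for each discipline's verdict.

accepted by: relevant, unrestricted
variable uses: r=1, p [bound]=2
uses in reading order: p, r, p
typing: the term checks, with type (Str -> Bool) -> Bool
ordered: ✗, p ×2 used more than once (contraction)
linear: ✗, p ×2 used more than once (contraction)
affine: ✗, p ×2 used more than once (contraction)
relevant: ✓, none of r, p goes unused
unrestricted: ✓, simply typable at (Str -> Bool) -> Bool; W, C, E all held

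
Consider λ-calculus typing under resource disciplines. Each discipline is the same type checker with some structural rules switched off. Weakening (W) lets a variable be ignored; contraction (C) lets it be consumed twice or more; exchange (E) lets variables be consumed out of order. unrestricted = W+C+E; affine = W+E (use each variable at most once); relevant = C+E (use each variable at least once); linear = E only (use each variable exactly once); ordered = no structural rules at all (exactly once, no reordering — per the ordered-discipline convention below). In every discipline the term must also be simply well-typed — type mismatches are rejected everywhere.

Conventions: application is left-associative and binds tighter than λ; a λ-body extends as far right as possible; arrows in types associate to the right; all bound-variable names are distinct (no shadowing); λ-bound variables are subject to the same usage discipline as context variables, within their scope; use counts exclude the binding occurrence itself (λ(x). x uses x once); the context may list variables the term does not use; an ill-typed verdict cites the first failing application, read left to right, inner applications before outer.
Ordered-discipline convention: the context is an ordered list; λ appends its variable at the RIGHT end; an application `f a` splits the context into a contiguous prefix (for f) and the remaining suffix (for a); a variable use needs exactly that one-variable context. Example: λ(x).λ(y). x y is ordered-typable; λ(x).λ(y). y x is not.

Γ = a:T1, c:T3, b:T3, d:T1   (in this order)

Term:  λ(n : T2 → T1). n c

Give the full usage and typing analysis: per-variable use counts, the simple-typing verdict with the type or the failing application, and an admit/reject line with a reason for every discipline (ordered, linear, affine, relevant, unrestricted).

counts: a: 0; c: 1; b: 0; d: 0; n (bound): 1
order of uses: n, c
typing: ill-typed: a function awaiting T2 gets T3
ordered: ✗ — a type mismatch blocks all five
linear: ✗ — the type mismatch rejects it
affine: ✗ — not simply typable
relevant: ✗ — fails simple typing
unrestricted: ✗ — a type mismatch blocks all five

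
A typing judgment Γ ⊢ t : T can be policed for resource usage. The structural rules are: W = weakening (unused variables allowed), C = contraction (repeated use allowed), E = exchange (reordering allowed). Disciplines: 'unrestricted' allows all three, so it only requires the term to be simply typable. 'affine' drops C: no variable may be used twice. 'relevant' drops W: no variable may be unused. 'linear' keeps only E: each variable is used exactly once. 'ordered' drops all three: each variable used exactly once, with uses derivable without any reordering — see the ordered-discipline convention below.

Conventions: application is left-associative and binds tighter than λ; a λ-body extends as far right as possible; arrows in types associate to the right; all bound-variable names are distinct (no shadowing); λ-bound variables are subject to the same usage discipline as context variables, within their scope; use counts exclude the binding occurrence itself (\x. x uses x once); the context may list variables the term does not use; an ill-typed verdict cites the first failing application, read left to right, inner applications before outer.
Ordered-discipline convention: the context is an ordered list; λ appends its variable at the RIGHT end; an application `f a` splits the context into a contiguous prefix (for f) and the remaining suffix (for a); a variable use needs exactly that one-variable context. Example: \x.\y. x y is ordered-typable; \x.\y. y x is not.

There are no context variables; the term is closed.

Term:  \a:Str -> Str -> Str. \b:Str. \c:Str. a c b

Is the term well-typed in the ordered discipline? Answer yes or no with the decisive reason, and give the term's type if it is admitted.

no — no ordered split (uses run a, c, b)
usage: a (bound): 1×, b (bound): 1×, c (bound): 1×
use order (left to right): a, c, b
typing: well-typed — term : (Str -> Str -> Str) -> Str -> Str -> Str
all disciplines: ordered ✗ · linear ✓ · affine ✓ · relevant ✓ · unrestricted ✓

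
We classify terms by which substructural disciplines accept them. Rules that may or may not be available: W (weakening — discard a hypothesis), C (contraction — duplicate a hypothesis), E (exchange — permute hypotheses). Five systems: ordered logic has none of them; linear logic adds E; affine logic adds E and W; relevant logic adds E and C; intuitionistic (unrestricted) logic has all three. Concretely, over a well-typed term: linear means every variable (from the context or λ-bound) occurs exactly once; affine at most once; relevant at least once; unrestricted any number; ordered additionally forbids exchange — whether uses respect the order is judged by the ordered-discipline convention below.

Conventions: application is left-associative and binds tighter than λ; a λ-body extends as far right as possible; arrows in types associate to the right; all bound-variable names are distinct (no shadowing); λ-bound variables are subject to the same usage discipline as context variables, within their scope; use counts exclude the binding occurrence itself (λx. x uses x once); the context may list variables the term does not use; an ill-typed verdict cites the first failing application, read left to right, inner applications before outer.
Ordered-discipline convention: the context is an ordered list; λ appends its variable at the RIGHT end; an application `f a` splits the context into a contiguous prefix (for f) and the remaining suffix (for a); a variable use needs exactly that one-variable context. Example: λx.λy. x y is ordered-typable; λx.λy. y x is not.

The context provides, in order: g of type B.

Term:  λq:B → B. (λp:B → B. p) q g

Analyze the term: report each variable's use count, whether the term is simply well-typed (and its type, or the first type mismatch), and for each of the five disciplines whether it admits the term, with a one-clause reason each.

variable uses: g=1, q (λ-bound)=1, p (λ-bound)=1
left-to-right use order: p, q, g
typing: the term checks, with type (B → B) → B
ordered: ✗ — no contiguous prefix/suffix split fits p, q, g
linear: ✓ — single use per variable (g, q, p)
affine: ✓ — at most one use each (g, q, p)
relevant: ✓ — every one of g, q, p appears
unrestricted: ✓ — type-checks ((B → B) → B) and nothing is barred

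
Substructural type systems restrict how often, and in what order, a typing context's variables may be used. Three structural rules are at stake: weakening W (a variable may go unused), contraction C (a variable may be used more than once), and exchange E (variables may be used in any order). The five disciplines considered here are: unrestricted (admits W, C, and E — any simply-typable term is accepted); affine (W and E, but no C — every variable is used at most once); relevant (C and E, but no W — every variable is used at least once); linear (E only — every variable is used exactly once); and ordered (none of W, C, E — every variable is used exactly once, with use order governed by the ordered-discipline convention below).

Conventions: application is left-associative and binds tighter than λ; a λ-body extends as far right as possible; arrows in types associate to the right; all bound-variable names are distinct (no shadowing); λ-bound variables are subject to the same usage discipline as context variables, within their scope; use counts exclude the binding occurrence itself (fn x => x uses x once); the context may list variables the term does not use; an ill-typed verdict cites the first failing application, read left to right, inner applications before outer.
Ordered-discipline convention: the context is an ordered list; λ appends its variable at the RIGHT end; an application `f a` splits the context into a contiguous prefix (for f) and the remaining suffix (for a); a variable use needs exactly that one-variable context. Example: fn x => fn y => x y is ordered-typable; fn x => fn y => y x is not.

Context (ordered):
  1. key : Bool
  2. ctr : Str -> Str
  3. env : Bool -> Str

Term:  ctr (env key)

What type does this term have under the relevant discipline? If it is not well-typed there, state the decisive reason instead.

term : Str
use counts: key: 1×, ctr: 1×, env: 1×
uses in reading order: ctr, env, key
typing: well-typed — term : Str
per-discipline verdicts: ordered ✗ · linear ✓ · affine ✓ · relevant ✓ · unrestricted ✓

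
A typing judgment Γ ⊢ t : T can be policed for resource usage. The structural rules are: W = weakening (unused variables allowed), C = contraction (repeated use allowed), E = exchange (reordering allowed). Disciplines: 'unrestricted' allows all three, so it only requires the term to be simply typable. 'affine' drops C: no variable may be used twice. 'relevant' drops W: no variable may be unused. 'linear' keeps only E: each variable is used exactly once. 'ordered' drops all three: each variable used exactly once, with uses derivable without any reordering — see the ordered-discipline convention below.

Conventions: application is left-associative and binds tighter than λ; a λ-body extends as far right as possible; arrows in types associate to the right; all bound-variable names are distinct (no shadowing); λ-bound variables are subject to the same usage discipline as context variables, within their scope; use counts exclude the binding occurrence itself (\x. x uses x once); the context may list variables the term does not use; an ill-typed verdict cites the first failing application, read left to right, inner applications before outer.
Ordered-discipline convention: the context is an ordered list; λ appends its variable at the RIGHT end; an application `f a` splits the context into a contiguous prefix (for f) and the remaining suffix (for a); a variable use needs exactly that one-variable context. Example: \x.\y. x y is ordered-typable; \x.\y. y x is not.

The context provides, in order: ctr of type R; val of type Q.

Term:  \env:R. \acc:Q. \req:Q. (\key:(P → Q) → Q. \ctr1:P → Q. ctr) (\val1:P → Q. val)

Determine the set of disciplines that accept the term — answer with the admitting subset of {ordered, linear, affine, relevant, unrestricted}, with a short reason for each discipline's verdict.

admitting disciplines: affine, unrestricted
use counts: ctr: 1, val: 1, env (λ-bound): 0, acc (λ-bound): 0, req (λ-bound): 0, key (λ-bound): 0, ctr1 (λ-bound): 0, val1 (λ-bound): 0
left-to-right use order: ctr, val
typing: well-typed — term : R → Q → Q → (P → Q) → R
ordered: ✗, env, acc, req, key, ctr1, val1 left unused
linear: ✗, env, acc, req, key, ctr1, val1 left unused
affine: ✓, at most one use each (ctr, val, env, acc, req, key, ctr1, val1)
relevant: ✗, env, acc, req, key, ctr1, val1 left unused
unrestricted: ✓, well-typed at R → Q → Q → (P → Q) → R; no restrictions here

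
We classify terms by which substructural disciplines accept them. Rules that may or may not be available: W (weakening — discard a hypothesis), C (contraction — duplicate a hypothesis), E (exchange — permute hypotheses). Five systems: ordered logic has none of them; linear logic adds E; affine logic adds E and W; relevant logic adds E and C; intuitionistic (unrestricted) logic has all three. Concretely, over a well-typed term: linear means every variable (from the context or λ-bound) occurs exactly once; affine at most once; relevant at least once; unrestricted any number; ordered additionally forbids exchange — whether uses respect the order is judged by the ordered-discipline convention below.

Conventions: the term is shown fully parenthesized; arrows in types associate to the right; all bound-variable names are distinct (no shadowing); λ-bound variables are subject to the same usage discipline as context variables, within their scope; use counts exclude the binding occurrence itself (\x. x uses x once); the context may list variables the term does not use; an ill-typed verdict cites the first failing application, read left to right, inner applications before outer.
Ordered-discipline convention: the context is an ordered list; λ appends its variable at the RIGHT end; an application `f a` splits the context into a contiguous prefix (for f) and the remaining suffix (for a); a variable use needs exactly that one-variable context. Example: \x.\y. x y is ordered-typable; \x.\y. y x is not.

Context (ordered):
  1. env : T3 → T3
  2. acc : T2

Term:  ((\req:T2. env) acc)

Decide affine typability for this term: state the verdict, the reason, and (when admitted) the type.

yes — none of env, acc, req used more than once; term : T3 → T3
counts: env: 1×, acc: 1×, req [bound]: 0×
left-to-right use order: env, acc
typing: ✓ — T3 → T3
all disciplines: ordered ✗ · linear ✗ · affine ✓ · relevant ✗ · unrestricted ✓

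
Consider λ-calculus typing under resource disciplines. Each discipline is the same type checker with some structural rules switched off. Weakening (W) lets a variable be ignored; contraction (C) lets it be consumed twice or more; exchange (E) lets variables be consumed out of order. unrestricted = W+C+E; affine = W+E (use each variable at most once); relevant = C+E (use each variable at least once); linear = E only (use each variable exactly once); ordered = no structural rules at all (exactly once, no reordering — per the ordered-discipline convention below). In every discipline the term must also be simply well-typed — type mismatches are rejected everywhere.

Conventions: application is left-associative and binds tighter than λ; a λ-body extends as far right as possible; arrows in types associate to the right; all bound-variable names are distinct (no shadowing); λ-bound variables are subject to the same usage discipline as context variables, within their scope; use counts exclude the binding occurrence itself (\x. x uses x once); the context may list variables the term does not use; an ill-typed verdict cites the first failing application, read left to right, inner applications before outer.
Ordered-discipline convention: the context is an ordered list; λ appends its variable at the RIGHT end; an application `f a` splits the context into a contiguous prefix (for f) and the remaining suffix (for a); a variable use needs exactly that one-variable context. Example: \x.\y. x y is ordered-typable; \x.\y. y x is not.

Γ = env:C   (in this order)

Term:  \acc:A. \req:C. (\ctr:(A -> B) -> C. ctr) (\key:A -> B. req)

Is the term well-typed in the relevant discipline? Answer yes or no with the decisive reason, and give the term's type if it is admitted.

no — env, acc, key left unused
usage: env=0; acc [bound]=0; req [bound]=1; ctr [bound]=1; key [bound]=0
uses in reading order: ctr, req
typing: well-typed — term : A -> C -> (A -> B) -> C
across the five disciplines: ordered ✗ · linear ✗ · affine ✓ · relevant ✗ · unrestricted ✓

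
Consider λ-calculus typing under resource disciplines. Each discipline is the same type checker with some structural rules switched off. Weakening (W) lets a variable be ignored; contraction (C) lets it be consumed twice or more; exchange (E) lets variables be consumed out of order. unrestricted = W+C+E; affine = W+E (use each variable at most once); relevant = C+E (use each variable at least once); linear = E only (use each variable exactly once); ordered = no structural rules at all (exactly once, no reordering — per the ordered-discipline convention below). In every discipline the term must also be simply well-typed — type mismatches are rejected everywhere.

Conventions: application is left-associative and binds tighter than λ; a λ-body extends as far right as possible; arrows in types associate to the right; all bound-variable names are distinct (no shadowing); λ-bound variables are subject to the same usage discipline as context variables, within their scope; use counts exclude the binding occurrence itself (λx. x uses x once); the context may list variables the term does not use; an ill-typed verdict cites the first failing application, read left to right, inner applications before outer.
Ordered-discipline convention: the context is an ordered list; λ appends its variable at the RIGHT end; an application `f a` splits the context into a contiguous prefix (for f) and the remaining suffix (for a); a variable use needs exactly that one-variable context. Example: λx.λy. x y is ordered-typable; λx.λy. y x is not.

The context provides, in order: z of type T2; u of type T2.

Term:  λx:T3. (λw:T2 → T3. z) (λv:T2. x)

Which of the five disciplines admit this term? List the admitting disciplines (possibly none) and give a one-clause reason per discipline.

accepted by: affine, unrestricted
use counts: z: 1×; u: 0×; x (bound): 1×; w (bound): 0×; v (bound): 0×
order of uses: z, x
typing: well-typed at T3 → T2
ordered: ✗, u, w, v left unused
linear: ✗, u, w, v left unused
affine: ✓, z, u, x, w, v: no repeats, contraction unneeded
relevant: ✗, u, w, v left unused
unrestricted: ✓, well-typed at T3 → T2; no restrictions here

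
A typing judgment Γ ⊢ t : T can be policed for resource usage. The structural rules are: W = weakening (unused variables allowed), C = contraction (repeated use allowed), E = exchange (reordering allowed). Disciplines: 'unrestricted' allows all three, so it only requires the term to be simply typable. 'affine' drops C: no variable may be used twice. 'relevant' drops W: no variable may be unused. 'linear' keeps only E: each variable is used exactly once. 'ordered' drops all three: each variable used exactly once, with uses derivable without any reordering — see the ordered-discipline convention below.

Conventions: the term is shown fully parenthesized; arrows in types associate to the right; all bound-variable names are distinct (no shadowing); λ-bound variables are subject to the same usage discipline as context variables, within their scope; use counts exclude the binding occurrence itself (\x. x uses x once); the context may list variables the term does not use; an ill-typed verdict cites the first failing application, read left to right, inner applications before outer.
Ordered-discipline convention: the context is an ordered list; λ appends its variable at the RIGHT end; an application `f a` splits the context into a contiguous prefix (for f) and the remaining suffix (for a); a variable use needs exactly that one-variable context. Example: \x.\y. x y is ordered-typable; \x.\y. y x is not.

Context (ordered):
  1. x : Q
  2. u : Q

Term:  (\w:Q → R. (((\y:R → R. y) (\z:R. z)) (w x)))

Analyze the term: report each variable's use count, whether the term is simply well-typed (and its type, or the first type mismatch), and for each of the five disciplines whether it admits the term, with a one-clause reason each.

usage: x: 1×; u: 0×; w (bound): 1×; y (bound): 1×; z (bound): 1×
order of uses: y, z, w, x
typing: ✓ — (Q → R) → R
ordered: ✗ — u left unused
linear: ✗ — u left unused
affine: ✓ — at most one use each (x, u, w, y, z)
relevant: ✗ — u left unused
unrestricted: ✓ — type-checks ((Q → R) → R) and nothing is barred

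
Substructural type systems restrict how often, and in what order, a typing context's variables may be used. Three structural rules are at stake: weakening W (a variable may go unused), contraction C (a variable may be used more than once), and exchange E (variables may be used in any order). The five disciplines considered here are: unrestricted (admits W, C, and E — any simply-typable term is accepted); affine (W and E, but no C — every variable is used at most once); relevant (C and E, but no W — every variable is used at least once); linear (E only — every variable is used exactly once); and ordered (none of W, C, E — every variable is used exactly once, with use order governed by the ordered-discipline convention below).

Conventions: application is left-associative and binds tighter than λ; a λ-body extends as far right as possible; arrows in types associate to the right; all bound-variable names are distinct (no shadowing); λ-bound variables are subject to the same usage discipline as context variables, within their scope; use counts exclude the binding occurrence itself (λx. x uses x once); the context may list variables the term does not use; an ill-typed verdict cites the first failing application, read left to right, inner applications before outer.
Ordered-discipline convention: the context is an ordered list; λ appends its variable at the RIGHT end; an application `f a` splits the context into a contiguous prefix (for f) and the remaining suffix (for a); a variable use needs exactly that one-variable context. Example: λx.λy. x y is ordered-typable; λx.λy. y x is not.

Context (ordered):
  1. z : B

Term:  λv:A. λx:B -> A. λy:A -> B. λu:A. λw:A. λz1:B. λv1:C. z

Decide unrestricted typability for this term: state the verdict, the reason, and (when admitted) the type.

yes — simply typable at A -> (B -> A) -> (A -> B) -> A -> A -> B -> C -> B; W, C, E all held; term : A -> (B -> A) -> (A -> B) -> A -> A -> B -> C -> B
usage: z ×1; v [bound] ×0; x [bound] ×0; y [bound] ×0; u [bound] ×0; w [bound] ×0; z1 [bound] ×0; v1 [bound] ×0
uses in reading order: z
typing: ✓ — A -> (B -> A) -> (A -> B) -> A -> A -> B -> C -> B
across the five disciplines: ordered ✗, linear ✗, affine ✓, relevant ✗, unrestricted ✓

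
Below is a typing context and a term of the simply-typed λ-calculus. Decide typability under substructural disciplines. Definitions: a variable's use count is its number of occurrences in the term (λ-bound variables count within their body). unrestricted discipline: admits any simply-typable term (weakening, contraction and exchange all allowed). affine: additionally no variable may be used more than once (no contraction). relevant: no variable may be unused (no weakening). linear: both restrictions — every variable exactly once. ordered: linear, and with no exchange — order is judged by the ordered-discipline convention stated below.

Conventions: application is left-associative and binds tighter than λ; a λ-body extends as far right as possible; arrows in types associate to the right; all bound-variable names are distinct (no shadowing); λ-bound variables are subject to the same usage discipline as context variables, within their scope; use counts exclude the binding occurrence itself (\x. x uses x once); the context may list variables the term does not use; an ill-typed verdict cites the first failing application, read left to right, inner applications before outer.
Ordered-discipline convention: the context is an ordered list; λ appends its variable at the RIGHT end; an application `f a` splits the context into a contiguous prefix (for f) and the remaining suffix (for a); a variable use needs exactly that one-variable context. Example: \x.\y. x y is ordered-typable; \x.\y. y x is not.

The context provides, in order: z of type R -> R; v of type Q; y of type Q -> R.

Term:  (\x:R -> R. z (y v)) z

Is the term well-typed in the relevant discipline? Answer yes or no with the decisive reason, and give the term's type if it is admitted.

no — unused: x — weakening required
use counts: z ×2, v ×1, y ×1, x (λ-bound) ×0
use order (left to right): z, y, v, z
typing: ✓ — R
all disciplines: ordered ✗ | linear ✗ | affine ✗ | relevant ✗ | unrestricted ✓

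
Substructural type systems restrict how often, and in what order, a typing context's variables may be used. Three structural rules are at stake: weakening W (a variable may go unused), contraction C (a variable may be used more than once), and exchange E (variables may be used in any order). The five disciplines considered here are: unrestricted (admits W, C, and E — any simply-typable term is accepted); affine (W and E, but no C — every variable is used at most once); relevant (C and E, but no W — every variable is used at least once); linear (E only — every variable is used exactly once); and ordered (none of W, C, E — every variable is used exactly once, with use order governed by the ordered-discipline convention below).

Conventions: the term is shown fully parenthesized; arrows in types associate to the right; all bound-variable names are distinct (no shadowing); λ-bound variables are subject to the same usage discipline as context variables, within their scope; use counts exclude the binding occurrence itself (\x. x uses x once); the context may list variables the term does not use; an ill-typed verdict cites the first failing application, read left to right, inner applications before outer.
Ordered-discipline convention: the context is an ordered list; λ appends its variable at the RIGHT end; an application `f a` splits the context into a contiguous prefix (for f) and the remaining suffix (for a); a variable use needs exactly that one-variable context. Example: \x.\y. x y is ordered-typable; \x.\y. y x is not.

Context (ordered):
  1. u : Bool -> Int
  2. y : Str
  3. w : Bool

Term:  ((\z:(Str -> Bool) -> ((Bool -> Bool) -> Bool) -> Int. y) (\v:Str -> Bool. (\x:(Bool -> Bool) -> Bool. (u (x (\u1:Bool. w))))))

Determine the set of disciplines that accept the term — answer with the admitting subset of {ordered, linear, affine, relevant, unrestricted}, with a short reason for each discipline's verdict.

admitted by: affine, unrestricted
usage: u: 1, y: 1, w: 1, z (λ-bound): 0, v (λ-bound): 0, x (λ-bound): 1, u1 (λ-bound): 0
left-to-right use order: y, u, x, w
typing: well-typed — term : Str
ordered: ✗, z, v, u1 left unused
linear: ✗, z, v, u1 left unused
affine: ✓, at most one use each (u, y, w, z, v, x, u1)
relevant: ✗, z, v, u1 left unused
unrestricted: ✓, simply typable at Str; W, C, E all held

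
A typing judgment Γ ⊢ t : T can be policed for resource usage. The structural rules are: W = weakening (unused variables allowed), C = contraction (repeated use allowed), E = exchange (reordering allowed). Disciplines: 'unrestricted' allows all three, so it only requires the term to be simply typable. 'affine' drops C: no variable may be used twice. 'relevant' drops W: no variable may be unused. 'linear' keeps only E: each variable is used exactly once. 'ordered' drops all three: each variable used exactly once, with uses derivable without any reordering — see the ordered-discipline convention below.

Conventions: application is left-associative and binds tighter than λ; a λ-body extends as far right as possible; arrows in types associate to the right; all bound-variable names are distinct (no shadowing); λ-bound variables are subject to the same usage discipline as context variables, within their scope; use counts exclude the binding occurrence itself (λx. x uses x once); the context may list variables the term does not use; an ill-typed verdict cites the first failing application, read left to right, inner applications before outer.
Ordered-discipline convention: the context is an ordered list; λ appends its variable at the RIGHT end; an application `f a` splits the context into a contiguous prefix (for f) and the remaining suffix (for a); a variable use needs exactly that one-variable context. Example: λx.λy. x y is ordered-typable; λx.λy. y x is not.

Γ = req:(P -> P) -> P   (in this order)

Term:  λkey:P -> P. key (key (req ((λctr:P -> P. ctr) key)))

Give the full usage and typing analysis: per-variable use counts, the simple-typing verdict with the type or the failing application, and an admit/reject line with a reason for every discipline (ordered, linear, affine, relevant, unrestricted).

counts: req=1, key (bound)=3, ctr (bound)=1
use order (left to right): key, key, req, ctr, key
typing: the term checks, with type (P -> P) -> P
ordered: ✗ — uses contraction: key ×3
linear: ✗ — uses contraction: key ×3
affine: ✗ — uses contraction: key ×3
relevant: ✓ — at least one use each (req, key, ctr)
unrestricted: ✓ — well-typed at (P -> P) -> P; no restrictions here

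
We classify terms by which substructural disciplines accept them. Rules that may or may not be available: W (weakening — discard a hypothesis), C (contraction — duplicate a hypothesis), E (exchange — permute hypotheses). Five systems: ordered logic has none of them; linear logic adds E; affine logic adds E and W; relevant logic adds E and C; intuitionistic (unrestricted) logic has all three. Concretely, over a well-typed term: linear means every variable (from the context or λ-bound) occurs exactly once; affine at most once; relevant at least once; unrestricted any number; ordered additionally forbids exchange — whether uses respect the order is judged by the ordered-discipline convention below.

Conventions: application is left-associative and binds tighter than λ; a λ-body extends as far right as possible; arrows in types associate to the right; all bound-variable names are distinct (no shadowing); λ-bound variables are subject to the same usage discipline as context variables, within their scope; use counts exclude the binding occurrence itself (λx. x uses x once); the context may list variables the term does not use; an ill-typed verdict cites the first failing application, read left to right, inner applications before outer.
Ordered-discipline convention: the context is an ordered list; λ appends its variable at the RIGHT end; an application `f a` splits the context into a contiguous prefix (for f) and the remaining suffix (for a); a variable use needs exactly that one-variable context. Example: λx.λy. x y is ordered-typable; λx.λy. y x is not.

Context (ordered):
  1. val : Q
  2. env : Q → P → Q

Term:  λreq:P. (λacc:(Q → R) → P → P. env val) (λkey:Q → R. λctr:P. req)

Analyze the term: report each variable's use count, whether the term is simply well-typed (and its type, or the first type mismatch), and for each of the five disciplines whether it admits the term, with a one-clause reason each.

counts: val=1, env=1, req (λ-bound)=1, acc (λ-bound)=0, key (λ-bound)=0, ctr (λ-bound)=0
order of uses: env, val, req
typing: the term checks, with type P → P → Q
ordered: ✗, unused: acc, key, ctr — weakening required
linear: ✗, unused: acc, key, ctr — weakening required
affine: ✓, at most one use each (val, env, req, acc, key, ctr)
relevant: ✗, unused: acc, key, ctr — weakening required
unrestricted: ✓, type-checks (P → P → Q) and nothing is barred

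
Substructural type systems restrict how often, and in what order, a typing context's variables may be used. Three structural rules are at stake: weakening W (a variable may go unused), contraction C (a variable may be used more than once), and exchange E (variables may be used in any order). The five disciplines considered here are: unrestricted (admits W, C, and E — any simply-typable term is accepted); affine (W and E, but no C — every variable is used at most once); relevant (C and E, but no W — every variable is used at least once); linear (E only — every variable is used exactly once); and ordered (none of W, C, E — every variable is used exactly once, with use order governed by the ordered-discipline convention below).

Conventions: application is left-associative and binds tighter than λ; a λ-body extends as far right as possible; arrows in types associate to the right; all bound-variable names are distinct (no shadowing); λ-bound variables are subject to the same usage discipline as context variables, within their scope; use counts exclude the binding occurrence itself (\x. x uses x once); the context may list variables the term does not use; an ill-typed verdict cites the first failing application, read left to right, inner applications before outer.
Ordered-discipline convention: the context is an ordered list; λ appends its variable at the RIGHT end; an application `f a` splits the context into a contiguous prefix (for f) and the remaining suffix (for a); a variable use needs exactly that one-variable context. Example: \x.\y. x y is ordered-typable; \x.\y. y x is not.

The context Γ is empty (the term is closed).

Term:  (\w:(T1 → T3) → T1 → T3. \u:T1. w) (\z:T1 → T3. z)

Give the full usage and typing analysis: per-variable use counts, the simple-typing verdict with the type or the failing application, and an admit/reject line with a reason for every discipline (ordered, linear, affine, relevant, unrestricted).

usage: w (bound): 1; u (bound): 0; z (bound): 1
order of uses: w, z
typing: well-typed at T1 → (T1 → T3) → T1 → T3
ordered: ✗, unused: u — weakening required
linear: ✗, unused: u — weakening required
affine: ✓, at most one use each (w, u, z)
relevant: ✗, unused: u — weakening required
unrestricted: ✓, simply typable at T1 → (T1 → T3) → T1 → T3; W, C, E all held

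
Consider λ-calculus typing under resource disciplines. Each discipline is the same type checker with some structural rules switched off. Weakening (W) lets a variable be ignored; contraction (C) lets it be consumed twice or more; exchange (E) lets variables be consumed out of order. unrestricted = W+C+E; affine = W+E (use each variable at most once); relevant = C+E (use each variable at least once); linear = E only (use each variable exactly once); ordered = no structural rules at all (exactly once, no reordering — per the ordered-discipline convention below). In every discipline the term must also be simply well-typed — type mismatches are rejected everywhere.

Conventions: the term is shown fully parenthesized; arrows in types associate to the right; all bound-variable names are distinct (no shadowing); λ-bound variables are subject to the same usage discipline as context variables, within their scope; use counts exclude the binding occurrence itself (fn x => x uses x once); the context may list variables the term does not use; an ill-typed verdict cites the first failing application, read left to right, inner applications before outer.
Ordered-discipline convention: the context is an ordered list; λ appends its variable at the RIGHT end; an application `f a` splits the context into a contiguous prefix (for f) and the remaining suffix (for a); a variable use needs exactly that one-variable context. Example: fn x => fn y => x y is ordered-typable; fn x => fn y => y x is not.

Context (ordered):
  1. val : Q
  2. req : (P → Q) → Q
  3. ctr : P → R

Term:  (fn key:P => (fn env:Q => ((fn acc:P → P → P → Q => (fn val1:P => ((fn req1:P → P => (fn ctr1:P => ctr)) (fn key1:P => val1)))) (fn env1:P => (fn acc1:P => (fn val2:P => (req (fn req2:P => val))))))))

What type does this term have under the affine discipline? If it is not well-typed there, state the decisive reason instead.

term : P → Q → P → P → P → R
use counts: val: 1; req: 1; ctr: 1; key (bound): 0; env (bound): 0; acc (bound): 0; val1 (bound): 1; req1 (bound): 0; ctr1 (bound): 0; key1 (bound): 0; env1 (bound): 0; acc1 (bound): 0; val2 (bound): 0; req2 (bound): 0
use order (left to right): ctr, val1, req, val
typing: well-typed at P → Q → P → P → P → R
all disciplines: ordered ✗ · linear ✗ · affine ✓ · relevant ✗ · unrestricted ✓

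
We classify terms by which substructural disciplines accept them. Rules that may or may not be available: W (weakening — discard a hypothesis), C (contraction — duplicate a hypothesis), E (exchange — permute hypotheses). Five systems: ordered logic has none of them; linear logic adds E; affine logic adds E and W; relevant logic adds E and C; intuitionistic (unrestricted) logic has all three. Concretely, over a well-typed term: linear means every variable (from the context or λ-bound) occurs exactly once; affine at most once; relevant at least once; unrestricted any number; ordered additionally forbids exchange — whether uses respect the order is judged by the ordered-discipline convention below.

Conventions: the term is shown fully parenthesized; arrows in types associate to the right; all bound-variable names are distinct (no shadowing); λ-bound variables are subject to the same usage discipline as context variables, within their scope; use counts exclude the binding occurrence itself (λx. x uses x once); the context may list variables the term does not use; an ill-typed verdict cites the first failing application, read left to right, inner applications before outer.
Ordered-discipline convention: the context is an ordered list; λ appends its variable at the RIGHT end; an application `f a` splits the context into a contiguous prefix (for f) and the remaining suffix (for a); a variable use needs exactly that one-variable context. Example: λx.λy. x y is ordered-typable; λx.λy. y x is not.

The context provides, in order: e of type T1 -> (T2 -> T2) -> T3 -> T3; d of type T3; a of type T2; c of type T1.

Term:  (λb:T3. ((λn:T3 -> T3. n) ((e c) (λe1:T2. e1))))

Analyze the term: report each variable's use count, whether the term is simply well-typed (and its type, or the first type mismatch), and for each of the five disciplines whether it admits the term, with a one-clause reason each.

usage: e=1; d=0; a=0; c=1; b (λ-bound)=0; n (λ-bound)=1; e1 (λ-bound)=1
use order (left to right): n, e, c, e1
typing: well-typed at T3 -> T3 -> T3
ordered ✗ (d, a, b never used (weakening))
linear ✗ (d, a, b never used (weakening))
affine ✓ (none of e, d, a, c, b, n, e1 used more than once)
relevant ✗ (d, a, b never used (weakening))
unrestricted ✓ (type-checks (T3 -> T3 -> T3) and nothing is barred)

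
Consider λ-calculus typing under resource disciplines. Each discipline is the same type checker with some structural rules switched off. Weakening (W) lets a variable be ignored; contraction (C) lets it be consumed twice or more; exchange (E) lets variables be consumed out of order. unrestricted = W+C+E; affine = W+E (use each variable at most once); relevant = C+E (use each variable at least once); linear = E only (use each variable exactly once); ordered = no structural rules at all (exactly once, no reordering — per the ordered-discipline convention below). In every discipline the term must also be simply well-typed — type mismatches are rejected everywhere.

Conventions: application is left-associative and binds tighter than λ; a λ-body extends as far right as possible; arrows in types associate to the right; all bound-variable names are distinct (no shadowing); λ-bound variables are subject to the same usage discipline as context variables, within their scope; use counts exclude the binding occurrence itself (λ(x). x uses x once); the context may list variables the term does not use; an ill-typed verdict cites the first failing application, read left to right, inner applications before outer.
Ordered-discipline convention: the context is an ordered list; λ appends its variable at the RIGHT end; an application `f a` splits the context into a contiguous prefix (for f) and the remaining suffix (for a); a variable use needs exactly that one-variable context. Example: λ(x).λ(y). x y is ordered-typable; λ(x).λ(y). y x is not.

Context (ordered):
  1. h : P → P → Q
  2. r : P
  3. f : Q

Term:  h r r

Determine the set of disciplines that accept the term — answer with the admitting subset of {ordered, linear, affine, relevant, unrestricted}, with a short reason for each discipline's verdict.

admitted by: unrestricted
counts: h ×1; r ×2; f ×0
uses in reading order: h, r, r
typing: ✓ — Q
ordered: ✗, needs contraction — r ×2; needs weakening: f unused
linear: ✗, needs contraction — r ×2; needs weakening: f unused
affine: ✗, needs contraction — r ×2
relevant: ✗, needs weakening: f unused
unrestricted: ✓, type-checks (Q) and nothing is barred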